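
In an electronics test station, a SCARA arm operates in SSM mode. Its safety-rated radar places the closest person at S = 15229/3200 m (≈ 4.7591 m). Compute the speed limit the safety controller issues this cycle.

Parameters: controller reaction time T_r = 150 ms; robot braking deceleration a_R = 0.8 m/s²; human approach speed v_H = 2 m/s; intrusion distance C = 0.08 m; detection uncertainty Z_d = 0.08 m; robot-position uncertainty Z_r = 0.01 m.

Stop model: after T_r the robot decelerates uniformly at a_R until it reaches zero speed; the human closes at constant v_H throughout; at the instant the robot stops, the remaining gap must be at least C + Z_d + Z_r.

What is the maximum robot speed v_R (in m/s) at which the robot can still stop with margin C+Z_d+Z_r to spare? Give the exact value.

v_R_max = 5/4 m/s = 1.2500 m/s

quadratic (5/8)·v² + (53/20)·v + (-549/128) = 0
  disc = (53/20)² − 4·(5/8)·(-549/128) = 113569/6400 ; √disc = 337/80
  v_R = (−(53/20) + 337/80) / (2·(5/8)) = 5/4 m/s
check:
T_s = v_R/a_R = (5/4)/(4/5) = 1.5625 s
robot in T_r: 1.2500·0.1500 = 0.1875 m
robot under decel: 1.2500²/(2·0.8000) = 0.9766 m
human over T_r+T_s: 2.0000·(0.1500+1.5625) = 3.4250 m
margins: 0.0800+0.0800+0.0100 = 0.1700 m
sum ≈ 0.1875+0.9766+3.4250+0.1700 ≈ 4.7591 m = S ✓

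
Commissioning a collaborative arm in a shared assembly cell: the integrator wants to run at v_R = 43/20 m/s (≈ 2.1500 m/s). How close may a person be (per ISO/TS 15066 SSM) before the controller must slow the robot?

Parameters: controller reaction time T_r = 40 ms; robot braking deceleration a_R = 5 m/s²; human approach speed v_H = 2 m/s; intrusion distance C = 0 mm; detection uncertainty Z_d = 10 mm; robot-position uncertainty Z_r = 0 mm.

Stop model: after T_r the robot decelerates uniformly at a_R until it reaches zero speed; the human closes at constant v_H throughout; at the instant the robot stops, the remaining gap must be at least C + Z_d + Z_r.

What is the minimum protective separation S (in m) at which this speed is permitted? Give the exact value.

S_min = 5993/4000 m = 1.4983 m

T_s = v_R/a_R = (43/20)/5 = 0.4300 s
reaction-phase robot travel = 2.1500·0.0400 = 0.0860 m
robot covers 2.1500·0.4300 − ½·5.0000·0.4300² = 0.4622 m while stopping
person approaches 2.0000·(0.0400+0.4300) = 0.9400 m
margins: 0.0000+0.0100+0.0000 = 0.0100 m
S_min ≈ 0.0860+0.4622+0.9400+0.0100  ⇒  S_min = 5993/4000 m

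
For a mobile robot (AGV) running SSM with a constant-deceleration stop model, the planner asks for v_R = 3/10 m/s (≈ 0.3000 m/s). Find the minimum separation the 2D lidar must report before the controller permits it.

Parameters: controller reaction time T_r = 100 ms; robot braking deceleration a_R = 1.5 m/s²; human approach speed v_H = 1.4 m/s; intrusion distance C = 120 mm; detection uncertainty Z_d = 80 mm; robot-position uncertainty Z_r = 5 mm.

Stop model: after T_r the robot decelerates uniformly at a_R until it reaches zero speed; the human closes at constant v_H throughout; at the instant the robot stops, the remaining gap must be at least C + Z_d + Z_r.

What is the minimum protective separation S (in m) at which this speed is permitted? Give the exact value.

S_min = 137/200 m = 0.6850 m

stop time T_s = (3/10)/(3/2) = 0.2000 s
robot covers v_R·T_r = 0.3000·0.1000 = 0.0300 m before braking
braking distance = 0.3000²/(2·1.5000) = 0.0300 m
person approaches 1.4000·(0.1000+0.2000) = 0.4200 m
margins: 0.1200+0.0800+0.0050 = 0.2050 m
S_min ≈ 0.0300+0.0300+0.4200+0.2050  ⇒  S_min = 137/200 m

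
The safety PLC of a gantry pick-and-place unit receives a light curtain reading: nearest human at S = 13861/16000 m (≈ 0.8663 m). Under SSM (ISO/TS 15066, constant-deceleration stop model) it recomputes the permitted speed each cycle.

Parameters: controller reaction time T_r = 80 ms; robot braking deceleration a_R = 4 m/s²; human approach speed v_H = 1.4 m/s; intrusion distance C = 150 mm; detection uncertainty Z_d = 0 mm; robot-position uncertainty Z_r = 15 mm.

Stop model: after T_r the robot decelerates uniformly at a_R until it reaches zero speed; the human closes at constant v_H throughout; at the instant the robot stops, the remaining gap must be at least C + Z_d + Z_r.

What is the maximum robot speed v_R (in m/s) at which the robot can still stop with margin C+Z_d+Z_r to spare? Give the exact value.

quadratic (1/8)·v² + (43/100)·v + (-9429/16000) = 0
  disc = (43/100)² − 4·(1/8)·(-9429/16000) = 76729/160000 ; √disc = 277/400
  v_R = (−(43/100) + 277/400) / (2·(1/8)) = 21/20 m/s
check:
braking lasts T_s = (21/20)/4 = 0.2625 s
robot in T_r: 1.0500·0.0800 = 0.0840 m
robot covers 1.0500·0.2625 − ½·4.0000·0.2625² = 0.1378 m while stopping
human over T_r+T_s: 1.4000·(0.0800+0.2625) = 0.4795 m
residual clearance needed = 0.1500+0.0000+0.0150 = 0.1650 m
sum ≈ 0.0840+0.1378+0.4795+0.1650 ≈ 0.8663 m = S ✓

v_R_max = 21/20 m/s = 1.0500 m/s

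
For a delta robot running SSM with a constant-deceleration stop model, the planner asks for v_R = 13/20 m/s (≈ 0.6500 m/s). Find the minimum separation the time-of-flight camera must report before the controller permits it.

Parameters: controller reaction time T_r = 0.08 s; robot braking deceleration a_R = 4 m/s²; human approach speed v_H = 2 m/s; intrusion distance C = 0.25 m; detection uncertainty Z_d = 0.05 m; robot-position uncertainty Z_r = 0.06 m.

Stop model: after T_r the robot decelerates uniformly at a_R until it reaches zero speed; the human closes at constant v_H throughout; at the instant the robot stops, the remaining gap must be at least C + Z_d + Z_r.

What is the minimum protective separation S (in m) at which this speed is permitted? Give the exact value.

T_s = v_R/a_R = (13/20)/4 = 0.1625 s
robot in T_r: 0.6500·0.0800 = 0.0520 m
robot covers 0.6500·0.1625 − ½·4.0000·0.1625² = 0.0528 m while stopping
human over T_r+T_s: 2.0000·(0.0800+0.1625) = 0.4850 m
residual clearance needed = 0.2500+0.0500+0.0600 = 0.3600 m
S_min ≈ 0.0520+0.0528+0.4850+0.3600  ⇒  S_min = 15197/16000 m

S_min = 15197/16000 m = 0.9498 m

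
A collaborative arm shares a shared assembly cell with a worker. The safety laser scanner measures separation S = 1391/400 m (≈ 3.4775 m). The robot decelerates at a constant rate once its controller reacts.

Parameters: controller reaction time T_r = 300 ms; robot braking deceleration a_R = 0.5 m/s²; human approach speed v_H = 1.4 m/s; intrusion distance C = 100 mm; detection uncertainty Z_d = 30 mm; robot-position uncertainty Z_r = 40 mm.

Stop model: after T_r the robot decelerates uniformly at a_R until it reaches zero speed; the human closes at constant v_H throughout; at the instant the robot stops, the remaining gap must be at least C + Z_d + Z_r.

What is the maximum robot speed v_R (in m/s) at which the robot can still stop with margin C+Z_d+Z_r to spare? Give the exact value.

quadratic (1)·v² + (31/10)·v + (-231/80) = 0
  disc = (31/10)² − 4·(1)·(-231/80) = 529/25 ; √disc = 23/5
  v_R = (−(31/10) + 23/5) / (2·(1)) = 3/4 m/s
check:
T_s = v_R/a_R = (3/4)/(1/2) = 1.5000 s
robot covers v_R·T_r = 0.7500·0.3000 = 0.2250 m before braking
robot covers 0.7500·1.5000 − ½·0.5000·1.5000² = 0.5625 m while stopping
person approaches 1.4000·(0.3000+1.5000) = 2.5200 m
margins: 0.1000+0.0300+0.0400 = 0.1700 m
sum ≈ 0.2250+0.5625+2.5200+0.1700 ≈ 3.4775 m = S ✓

v_R_max = 3/4 m/s = 0.7500 m/s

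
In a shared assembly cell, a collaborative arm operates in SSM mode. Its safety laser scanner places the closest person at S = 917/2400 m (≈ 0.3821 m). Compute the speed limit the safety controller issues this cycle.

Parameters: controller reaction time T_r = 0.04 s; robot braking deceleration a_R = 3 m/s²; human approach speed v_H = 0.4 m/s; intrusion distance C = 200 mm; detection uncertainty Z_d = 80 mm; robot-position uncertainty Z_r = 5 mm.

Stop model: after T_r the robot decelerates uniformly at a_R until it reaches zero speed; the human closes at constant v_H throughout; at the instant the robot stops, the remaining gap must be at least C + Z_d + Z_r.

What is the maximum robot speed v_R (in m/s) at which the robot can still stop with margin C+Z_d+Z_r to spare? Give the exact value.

v_R_max = 7/20 m/s = 0.3500 m/s

collect terms ⇒ (1/6)·v_R² + (13/75)·v_R + (-973/12000) = 0
  disc = (13/75)² − 4·(1/6)·(-973/12000) = 841/10000 ; √disc = 29/100
  v_R = (−(13/75) + 29/100) / (2·(1/6)) = 7/20 m/s
check:
stop time T_s = (7/20)/3 = 0.1167 s
robot in T_r: 0.3500·0.0400 = 0.0140 m
robot covers 0.3500·0.1167 − ½·3.0000·0.1167² = 0.0204 m while stopping
person approaches 0.4000·(0.0400+0.1167) = 0.0627 m
residual clearance needed = 0.2000+0.0800+0.0050 = 0.2850 m
sum ≈ 0.0140+0.0204+0.0627+0.2850 ≈ 0.3821 m = S ✓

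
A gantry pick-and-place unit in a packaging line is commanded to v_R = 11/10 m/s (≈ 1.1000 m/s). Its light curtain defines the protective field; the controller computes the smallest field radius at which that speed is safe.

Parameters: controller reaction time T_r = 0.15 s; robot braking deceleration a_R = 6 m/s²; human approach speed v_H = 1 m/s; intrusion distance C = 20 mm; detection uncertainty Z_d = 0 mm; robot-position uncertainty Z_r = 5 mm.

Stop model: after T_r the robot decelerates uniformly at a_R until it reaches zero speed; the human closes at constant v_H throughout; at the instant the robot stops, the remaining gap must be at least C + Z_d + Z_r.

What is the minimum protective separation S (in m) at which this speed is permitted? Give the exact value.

stop time T_s = (11/10)/6 = 0.1833 s
reaction-phase robot travel = 1.1000·0.1500 = 0.1650 m
robot covers 1.1000·0.1833 − ½·6.0000·0.1833² = 0.1008 m while stopping
person approaches 1.0000·(0.1500+0.1833) = 0.3333 m
C+Z_d+Z_r = 0.0200+0.0000+0.0050 = 0.0250 m
S_min ≈ 0.1650+0.1008+0.3333+0.0250  ⇒  S_min = 749/1200 m

S_min = 749/1200 m = 0.6242 m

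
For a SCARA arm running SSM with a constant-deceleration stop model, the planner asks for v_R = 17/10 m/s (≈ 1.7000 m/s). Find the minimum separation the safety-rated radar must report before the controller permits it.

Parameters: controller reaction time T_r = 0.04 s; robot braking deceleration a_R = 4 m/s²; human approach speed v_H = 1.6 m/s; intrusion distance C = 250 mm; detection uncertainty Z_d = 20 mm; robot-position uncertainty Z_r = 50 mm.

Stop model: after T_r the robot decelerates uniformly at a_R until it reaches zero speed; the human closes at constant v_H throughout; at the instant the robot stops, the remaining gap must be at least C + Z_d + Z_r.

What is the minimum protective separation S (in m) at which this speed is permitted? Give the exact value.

T_s = v_R/a_R = (17/10)/4 = 0.4250 s
robot in T_r: 1.7000·0.0400 = 0.0680 m
robot under decel: 1.7000²/(2·4.0000) = 0.3613 m
person approaches 1.6000·(0.0400+0.4250) = 0.7440 m
residual clearance needed = 0.2500+0.0200+0.0500 = 0.3200 m
S_min ≈ 0.0680+0.3613+0.7440+0.3200  ⇒  S_min = 5973/4000 m

S_min = 5973/4000 m = 1.4932 m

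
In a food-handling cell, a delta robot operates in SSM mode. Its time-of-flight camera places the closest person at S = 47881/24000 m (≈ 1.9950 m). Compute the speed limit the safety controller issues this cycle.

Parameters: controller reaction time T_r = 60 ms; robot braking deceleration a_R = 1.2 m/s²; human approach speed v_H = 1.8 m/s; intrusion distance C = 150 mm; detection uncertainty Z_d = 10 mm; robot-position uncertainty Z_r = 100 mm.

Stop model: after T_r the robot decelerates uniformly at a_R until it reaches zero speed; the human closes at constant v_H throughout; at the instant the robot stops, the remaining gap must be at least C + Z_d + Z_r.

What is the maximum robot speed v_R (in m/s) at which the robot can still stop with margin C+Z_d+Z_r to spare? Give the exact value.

v_R_max = 17/20 m/s = 0.8500 m/s

collect terms ⇒ (5/12)·v_R² + (39/25)·v_R + (-39049/24000) = 0
  disc = (39/25)² − 4·(5/12)·(-39049/24000) = 1852321/360000 ; √disc = 1361/600
  v_R = (−(39/25) + 1361/600) / (2·(5/12)) = 17/20 m/s
check:
T_s = v_R/a_R = (17/20)/(6/5) = 0.7083 s
reaction-phase robot travel = 0.8500·0.0600 = 0.0510 m
robot covers 0.8500·0.7083 − ½·1.2000·0.7083² = 0.3010 m while stopping
human closes 1.8000·0.7683 = 1.3830 m
C+Z_d+Z_r = 0.1500+0.0100+0.1000 = 0.2600 m
sum ≈ 0.0510+0.3010+1.3830+0.2600 ≈ 1.9950 m = S ✓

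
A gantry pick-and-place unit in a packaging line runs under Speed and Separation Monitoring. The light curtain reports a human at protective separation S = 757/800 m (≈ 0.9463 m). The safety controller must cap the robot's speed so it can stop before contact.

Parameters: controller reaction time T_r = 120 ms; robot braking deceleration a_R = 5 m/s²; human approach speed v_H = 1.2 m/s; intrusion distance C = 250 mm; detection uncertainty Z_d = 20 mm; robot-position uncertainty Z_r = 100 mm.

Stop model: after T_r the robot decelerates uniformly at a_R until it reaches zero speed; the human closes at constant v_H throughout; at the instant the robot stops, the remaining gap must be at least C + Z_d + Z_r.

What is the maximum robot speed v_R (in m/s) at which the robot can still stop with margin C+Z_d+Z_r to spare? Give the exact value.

collect terms ⇒ (1/10)·v_R² + (9/25)·v_R + (-1729/4000) = 0
  disc = (9/25)² − 4·(1/10)·(-1729/4000) = 121/400 ; √disc = 11/20
  v_R = (−(9/25) + 11/20) / (2·(1/10)) = 19/20 m/s
check:
stop time T_s = (19/20)/5 = 0.1900 s
robot in T_r: 0.9500·0.1200 = 0.1140 m
robot covers 0.9500·0.1900 − ½·5.0000·0.1900² = 0.0902 m while stopping
person approaches 1.2000·(0.1200+0.1900) = 0.3720 m
residual clearance needed = 0.2500+0.0200+0.1000 = 0.3700 m
sum ≈ 0.1140+0.0902+0.3720+0.3700 ≈ 0.9463 m = S ✓

v_R_max = 19/20 m/s = 0.9500 m/s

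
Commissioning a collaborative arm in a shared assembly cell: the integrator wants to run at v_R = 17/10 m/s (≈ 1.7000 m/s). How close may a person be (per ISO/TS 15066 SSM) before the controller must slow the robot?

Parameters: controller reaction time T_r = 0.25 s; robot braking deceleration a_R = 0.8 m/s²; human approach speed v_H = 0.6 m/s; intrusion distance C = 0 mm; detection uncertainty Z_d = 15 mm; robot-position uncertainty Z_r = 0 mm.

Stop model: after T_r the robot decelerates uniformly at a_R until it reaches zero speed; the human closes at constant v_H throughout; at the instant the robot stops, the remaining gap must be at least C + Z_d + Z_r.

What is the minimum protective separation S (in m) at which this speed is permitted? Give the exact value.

braking lasts T_s = (17/10)/(4/5) = 2.1250 s
robot covers v_R·T_r = 1.7000·0.2500 = 0.4250 m before braking
robot covers 1.7000·2.1250 − ½·0.8000·2.1250² = 1.8062 m while stopping
person approaches 0.6000·(0.2500+2.1250) = 1.4250 m
margins: 0.0000+0.0150+0.0000 = 0.0150 m
S_min ≈ 0.4250+1.8062+1.4250+0.0150  ⇒  S_min = 2937/800 m

S_min = 2937/800 m = 3.6713 m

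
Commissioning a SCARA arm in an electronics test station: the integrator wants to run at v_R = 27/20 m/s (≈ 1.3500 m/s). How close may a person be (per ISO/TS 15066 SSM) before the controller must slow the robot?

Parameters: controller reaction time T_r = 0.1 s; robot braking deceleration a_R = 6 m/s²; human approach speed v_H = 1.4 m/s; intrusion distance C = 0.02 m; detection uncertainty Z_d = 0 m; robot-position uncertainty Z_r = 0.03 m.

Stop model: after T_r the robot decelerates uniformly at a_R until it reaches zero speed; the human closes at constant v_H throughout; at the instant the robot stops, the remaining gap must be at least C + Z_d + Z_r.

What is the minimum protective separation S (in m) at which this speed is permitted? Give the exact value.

S_min = 1267/1600 m = 0.7919 m

stop time T_s = (27/20)/6 = 0.2250 s
robot in T_r: 1.3500·0.1000 = 0.1350 m
robot covers 1.3500·0.2250 − ½·6.0000·0.2250² = 0.1519 m while stopping
human closes 1.4000·0.3250 = 0.4550 m
C+Z_d+Z_r = 0.0200+0.0000+0.0300 = 0.0500 m
S_min ≈ 0.1350+0.1519+0.4550+0.0500  ⇒  S_min = 1267/1600 m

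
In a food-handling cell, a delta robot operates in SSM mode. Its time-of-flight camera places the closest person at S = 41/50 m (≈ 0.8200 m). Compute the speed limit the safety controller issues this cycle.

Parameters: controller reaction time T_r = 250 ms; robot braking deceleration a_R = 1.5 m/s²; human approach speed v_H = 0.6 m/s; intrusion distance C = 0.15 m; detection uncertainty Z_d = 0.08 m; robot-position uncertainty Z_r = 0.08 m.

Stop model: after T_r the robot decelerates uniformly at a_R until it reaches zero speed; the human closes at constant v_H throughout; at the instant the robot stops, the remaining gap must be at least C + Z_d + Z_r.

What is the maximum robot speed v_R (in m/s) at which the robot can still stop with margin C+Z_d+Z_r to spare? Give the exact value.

quadratic (1/3)·v² + (13/20)·v + (-9/25) = 0
  disc = (13/20)² − 4·(1/3)·(-9/25) = 361/400 ; √disc = 19/20
  v_R = (−(13/20) + 19/20) / (2·(1/3)) = 9/20 m/s
check:
stop time T_s = (9/20)/(3/2) = 0.3000 s
robot in T_r: 0.4500·0.2500 = 0.1125 m
robot under decel: 0.4500²/(2·1.5000) = 0.0675 m
human closes 0.6000·0.5500 = 0.3300 m
margins: 0.1500+0.0800+0.0800 = 0.3100 m
sum ≈ 0.1125+0.0675+0.3300+0.3100 ≈ 0.8200 m = S ✓

v_R_max = 9/20 m/s = 0.4500 m/s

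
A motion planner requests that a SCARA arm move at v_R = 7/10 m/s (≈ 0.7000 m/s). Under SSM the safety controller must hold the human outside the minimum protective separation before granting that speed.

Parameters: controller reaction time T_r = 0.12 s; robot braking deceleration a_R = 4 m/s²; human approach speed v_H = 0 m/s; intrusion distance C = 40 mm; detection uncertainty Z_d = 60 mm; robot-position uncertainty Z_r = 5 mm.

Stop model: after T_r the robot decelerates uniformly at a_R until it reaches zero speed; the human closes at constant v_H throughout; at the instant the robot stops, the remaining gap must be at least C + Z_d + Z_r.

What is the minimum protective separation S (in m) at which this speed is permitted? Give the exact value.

S_min = 1001/4000 m = 0.2502 m

stop time T_s = (7/10)/4 = 0.1750 s
reaction-phase robot travel = 0.7000·0.1200 = 0.0840 m
braking distance = 0.7000²/(2·4.0000) = 0.0612 m
human over T_r+T_s: 0.0000·(0.1200+0.1750) = 0.0000 m
margins: 0.0400+0.0600+0.0050 = 0.1050 m
S_min ≈ 0.0840+0.0612+0.0000+0.1050  ⇒  S_min = 1001/4000 m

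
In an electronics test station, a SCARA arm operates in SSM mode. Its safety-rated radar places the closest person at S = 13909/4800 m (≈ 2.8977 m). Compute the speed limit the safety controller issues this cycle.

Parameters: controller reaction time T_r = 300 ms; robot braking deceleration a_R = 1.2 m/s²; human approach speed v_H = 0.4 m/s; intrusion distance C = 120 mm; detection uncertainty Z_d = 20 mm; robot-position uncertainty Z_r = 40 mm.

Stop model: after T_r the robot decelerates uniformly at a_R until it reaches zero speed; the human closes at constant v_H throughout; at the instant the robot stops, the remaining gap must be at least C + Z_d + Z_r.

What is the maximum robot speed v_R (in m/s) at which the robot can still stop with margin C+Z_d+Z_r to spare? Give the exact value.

v_R_max = 37/20 m/s = 1.8500 m/s

collect terms ⇒ (5/12)·v_R² + (19/30)·v_R + (-12469/4800) = 0
  disc = (19/30)² − 4·(5/12)·(-12469/4800) = 7569/1600 ; √disc = 87/40
  v_R = (−(19/30) + 87/40) / (2·(5/12)) = 37/20 m/s
check:
braking lasts T_s = (37/20)/(6/5) = 1.5417 s
robot in T_r: 1.8500·0.3000 = 0.5550 m
robot under decel: 1.8500²/(2·1.2000) = 1.4260 m
human closes 0.4000·1.8417 = 0.7367 m
residual clearance needed = 0.1200+0.0200+0.0400 = 0.1800 m
sum ≈ 0.5550+1.4260+0.7367+0.1800 ≈ 2.8977 m = S ✓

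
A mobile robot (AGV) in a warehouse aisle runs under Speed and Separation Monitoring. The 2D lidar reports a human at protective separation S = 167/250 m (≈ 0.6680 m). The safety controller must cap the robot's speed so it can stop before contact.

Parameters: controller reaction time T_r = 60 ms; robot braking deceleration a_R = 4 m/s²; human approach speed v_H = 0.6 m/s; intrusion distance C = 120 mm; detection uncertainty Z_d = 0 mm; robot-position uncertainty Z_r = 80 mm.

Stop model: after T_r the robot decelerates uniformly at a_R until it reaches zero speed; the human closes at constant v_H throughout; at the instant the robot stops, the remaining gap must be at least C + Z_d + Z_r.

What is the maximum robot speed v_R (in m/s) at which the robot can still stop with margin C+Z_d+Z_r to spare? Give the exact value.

collect terms ⇒ (1/8)·v_R² + (21/100)·v_R + (-54/125) = 0
  disc = (21/100)² − 4·(1/8)·(-54/125) = 2601/10000 ; √disc = 51/100
  v_R = (−(21/100) + 51/100) / (2·(1/8)) = 6/5 m/s
check:
stop time T_s = (6/5)/4 = 0.3000 s
robot covers v_R·T_r = 1.2000·0.0600 = 0.0720 m before braking
braking distance = 1.2000²/(2·4.0000) = 0.1800 m
human closes 0.6000·0.3600 = 0.2160 m
margins: 0.1200+0.0000+0.0800 = 0.2000 m
sum ≈ 0.0720+0.1800+0.2160+0.2000 ≈ 0.6680 m = S ✓

v_R_max = 6/5 m/s = 1.2000 m/s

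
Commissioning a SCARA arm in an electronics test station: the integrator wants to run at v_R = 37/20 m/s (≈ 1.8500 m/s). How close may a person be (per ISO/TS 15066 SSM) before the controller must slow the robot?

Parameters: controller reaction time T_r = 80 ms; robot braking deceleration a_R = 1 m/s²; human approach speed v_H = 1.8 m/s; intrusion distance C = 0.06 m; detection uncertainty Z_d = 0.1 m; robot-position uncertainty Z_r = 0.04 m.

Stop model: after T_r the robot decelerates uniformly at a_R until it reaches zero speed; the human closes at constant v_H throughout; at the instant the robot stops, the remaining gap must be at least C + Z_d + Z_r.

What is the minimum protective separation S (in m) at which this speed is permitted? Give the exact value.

stop time T_s = (37/20)/1 = 1.8500 s
robot in T_r: 1.8500·0.0800 = 0.1480 m
robot covers 1.8500·1.8500 − ½·1.0000·1.8500² = 1.7112 m while stopping
human closes 1.8000·1.9300 = 3.4740 m
residual clearance needed = 0.0600+0.1000+0.0400 = 0.2000 m
S_min ≈ 0.1480+1.7112+3.4740+0.2000  ⇒  S_min = 22133/4000 m

S_min = 22133/4000 m = 5.5332 m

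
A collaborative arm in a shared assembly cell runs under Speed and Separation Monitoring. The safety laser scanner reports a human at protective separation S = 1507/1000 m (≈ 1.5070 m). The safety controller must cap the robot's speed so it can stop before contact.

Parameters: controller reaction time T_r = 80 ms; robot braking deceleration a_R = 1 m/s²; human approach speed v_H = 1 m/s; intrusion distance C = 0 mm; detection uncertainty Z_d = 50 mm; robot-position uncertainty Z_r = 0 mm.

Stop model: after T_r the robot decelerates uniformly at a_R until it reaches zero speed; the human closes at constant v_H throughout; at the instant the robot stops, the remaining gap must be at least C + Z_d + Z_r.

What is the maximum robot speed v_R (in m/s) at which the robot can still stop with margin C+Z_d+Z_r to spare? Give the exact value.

at the boundary: (1/2)·v² + (27/25)·v + (-1377/1000) = 0
  disc = (27/25)² − 4·(1/2)·(-1377/1000) = 9801/2500 ; √disc = 99/50
  v_R = (−(27/25) + 99/50) / (2·(1/2)) = 9/10 m/s
check:
T_s = v_R/a_R = (9/10)/1 = 0.9000 s
robot covers v_R·T_r = 0.9000·0.0800 = 0.0720 m before braking
robot under decel: 0.9000²/(2·1.0000) = 0.4050 m
person approaches 1.0000·(0.0800+0.9000) = 0.9800 m
C+Z_d+Z_r = 0.0000+0.0500+0.0000 = 0.0500 m
sum ≈ 0.0720+0.4050+0.9800+0.0500 ≈ 1.5070 m = S ✓

v_R_max = 9/10 m/s = 0.9000 m/s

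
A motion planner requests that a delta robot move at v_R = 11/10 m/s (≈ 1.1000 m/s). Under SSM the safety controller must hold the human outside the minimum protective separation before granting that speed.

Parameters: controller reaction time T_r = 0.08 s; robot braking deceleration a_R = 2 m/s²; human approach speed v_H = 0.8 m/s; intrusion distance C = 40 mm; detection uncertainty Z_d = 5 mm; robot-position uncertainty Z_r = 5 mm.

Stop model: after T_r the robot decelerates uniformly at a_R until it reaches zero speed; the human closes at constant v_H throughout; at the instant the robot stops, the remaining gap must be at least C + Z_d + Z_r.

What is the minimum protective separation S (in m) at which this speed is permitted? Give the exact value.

S_min = 1889/2000 m = 0.9445 m

braking lasts T_s = (11/10)/2 = 0.5500 s
reaction-phase robot travel = 1.1000·0.0800 = 0.0880 m
robot under decel: 1.1000²/(2·2.0000) = 0.3025 m
human closes 0.8000·0.6300 = 0.5040 m
C+Z_d+Z_r = 0.0400+0.0050+0.0050 = 0.0500 m
S_min ≈ 0.0880+0.3025+0.5040+0.0500  ⇒  S_min = 1889/2000 m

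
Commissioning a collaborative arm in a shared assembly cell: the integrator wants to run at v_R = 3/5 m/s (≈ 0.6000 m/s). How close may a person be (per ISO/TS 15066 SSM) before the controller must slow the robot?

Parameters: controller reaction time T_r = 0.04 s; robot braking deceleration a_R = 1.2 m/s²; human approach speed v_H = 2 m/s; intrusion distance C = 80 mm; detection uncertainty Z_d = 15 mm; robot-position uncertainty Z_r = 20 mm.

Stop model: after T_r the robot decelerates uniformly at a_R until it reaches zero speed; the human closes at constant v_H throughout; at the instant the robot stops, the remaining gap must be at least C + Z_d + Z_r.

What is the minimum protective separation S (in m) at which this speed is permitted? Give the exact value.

braking lasts T_s = (3/5)/(6/5) = 0.5000 s
reaction-phase robot travel = 0.6000·0.0400 = 0.0240 m
braking distance = 0.6000²/(2·1.2000) = 0.1500 m
human closes 2.0000·0.5400 = 1.0800 m
margins: 0.0800+0.0150+0.0200 = 0.1150 m
S_min ≈ 0.0240+0.1500+1.0800+0.1150  ⇒  S_min = 1369/1000 m

S_min = 1369/1000 m = 1.3690 m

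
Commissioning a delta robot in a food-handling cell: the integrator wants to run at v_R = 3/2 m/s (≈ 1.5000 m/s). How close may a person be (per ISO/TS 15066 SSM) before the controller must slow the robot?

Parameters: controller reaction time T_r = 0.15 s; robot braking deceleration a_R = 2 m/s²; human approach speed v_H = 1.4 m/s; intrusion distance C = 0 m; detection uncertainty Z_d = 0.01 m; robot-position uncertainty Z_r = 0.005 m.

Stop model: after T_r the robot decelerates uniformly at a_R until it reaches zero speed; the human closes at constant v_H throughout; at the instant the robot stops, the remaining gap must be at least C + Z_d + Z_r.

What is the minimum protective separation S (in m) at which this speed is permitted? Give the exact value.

S_min = 33/16 m = 2.0625 m

stop time T_s = (3/2)/2 = 0.7500 s
reaction-phase robot travel = 1.5000·0.1500 = 0.2250 m
braking distance = 1.5000²/(2·2.0000) = 0.5625 m
person approaches 1.4000·(0.1500+0.7500) = 1.2600 m
C+Z_d+Z_r = 0.0000+0.0100+0.0050 = 0.0150 m
S_min ≈ 0.2250+0.5625+1.2600+0.0150  ⇒  S_min = 33/16 m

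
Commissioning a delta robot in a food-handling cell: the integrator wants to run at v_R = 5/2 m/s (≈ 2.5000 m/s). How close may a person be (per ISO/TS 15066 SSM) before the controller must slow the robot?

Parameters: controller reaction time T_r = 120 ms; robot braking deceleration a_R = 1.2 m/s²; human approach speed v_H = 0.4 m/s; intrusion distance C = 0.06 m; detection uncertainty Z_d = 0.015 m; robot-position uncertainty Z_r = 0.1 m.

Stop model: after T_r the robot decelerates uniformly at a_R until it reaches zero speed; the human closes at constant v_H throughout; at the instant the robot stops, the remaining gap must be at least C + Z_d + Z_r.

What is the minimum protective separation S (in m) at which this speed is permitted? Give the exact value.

S_min = 7921/2000 m = 3.9605 m

T_s = v_R/a_R = (5/2)/(6/5) = 2.0833 s
reaction-phase robot travel = 2.5000·0.1200 = 0.3000 m
braking distance = 2.5000²/(2·1.2000) = 2.6042 m
human closes 0.4000·2.2033 = 0.8813 m
margins: 0.0600+0.0150+0.1000 = 0.1750 m
S_min ≈ 0.3000+2.6042+0.8813+0.1750  ⇒  S_min = 7921/2000 m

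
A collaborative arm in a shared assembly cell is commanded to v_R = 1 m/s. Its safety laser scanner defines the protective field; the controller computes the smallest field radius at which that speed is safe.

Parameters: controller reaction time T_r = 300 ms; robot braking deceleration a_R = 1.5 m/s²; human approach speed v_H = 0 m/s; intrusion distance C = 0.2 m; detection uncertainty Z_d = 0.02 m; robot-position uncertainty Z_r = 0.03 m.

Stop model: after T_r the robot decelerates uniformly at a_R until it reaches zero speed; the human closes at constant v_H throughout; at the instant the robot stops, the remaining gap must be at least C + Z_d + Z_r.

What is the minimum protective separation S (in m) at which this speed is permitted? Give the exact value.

S_min = 53/60 m = 0.8833 m

T_s = v_R/a_R = 1/(3/2) = 0.6667 s
robot covers v_R·T_r = 1.0000·0.3000 = 0.3000 m before braking
braking distance = 1.0000²/(2·1.5000) = 0.3333 m
human closes 0.0000·0.9667 = 0.0000 m
C+Z_d+Z_r = 0.2000+0.0200+0.0300 = 0.2500 m
S_min ≈ 0.3000+0.3333+0.0000+0.2500  ⇒  S_min = 53/60 m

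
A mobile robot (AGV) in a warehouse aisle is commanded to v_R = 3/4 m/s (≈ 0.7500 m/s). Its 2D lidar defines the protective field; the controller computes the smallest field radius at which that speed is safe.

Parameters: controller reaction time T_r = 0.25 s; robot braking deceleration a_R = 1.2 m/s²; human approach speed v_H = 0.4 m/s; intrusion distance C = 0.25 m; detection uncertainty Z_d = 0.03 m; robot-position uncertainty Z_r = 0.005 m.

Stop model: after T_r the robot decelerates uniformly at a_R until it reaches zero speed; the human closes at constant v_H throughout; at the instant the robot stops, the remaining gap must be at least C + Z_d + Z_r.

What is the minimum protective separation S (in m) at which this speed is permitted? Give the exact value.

S_min = 1691/1600 m = 1.0569 m

T_s = v_R/a_R = (3/4)/(6/5) = 0.6250 s
robot covers v_R·T_r = 0.7500·0.2500 = 0.1875 m before braking
braking distance = 0.7500²/(2·1.2000) = 0.2344 m
person approaches 0.4000·(0.2500+0.6250) = 0.3500 m
margins: 0.2500+0.0300+0.0050 = 0.2850 m
S_min ≈ 0.1875+0.2344+0.3500+0.2850  ⇒  S_min = 1691/1600 m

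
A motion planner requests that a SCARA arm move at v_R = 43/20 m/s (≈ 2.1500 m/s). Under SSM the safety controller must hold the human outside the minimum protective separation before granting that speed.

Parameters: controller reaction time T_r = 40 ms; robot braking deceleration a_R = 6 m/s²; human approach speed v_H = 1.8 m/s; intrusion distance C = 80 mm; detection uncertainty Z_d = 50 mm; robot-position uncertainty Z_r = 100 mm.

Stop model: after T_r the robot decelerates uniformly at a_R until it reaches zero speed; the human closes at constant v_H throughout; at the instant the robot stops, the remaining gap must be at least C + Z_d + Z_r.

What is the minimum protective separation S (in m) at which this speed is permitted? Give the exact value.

S_min = 34037/24000 m = 1.4182 m

stop time T_s = (43/20)/6 = 0.3583 s
reaction-phase robot travel = 2.1500·0.0400 = 0.0860 m
robot under decel: 2.1500²/(2·6.0000) = 0.3852 m
person approaches 1.8000·(0.0400+0.3583) = 0.7170 m
C+Z_d+Z_r = 0.0800+0.0500+0.1000 = 0.2300 m
S_min ≈ 0.0860+0.3852+0.7170+0.2300  ⇒  S_min = 34037/24000 m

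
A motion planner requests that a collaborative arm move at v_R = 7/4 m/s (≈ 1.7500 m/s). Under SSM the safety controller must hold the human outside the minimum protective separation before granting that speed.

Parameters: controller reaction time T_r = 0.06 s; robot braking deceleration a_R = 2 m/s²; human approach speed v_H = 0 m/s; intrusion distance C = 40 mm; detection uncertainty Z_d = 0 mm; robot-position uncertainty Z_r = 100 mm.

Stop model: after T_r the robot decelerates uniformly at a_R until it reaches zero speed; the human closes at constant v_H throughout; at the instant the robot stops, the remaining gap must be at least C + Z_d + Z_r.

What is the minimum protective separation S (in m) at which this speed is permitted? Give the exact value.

braking lasts T_s = (7/4)/2 = 0.8750 s
robot covers v_R·T_r = 1.7500·0.0600 = 0.1050 m before braking
braking distance = 1.7500²/(2·2.0000) = 0.7656 m
human over T_r+T_s: 0.0000·(0.0600+0.8750) = 0.0000 m
residual clearance needed = 0.0400+0.0000+0.1000 = 0.1400 m
S_min ≈ 0.1050+0.7656+0.0000+0.1400  ⇒  S_min = 1617/1600 m

S_min = 1617/1600 m = 1.0106 m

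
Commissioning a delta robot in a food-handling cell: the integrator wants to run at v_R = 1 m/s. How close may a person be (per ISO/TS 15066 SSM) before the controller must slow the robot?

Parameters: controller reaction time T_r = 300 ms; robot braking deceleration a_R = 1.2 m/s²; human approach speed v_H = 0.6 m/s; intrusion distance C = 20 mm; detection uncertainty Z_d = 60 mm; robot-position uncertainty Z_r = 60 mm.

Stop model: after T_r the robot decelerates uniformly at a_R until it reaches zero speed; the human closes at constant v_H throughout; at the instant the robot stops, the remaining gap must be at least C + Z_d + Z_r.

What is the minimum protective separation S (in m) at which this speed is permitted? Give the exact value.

S_min = 461/300 m = 1.5367 m

braking lasts T_s = 1/(6/5) = 0.8333 s
robot covers v_R·T_r = 1.0000·0.3000 = 0.3000 m before braking
robot under decel: 1.0000²/(2·1.2000) = 0.4167 m
human closes 0.6000·1.1333 = 0.6800 m
C+Z_d+Z_r = 0.0200+0.0600+0.0600 = 0.1400 m
S_min ≈ 0.3000+0.4167+0.6800+0.1400  ⇒  S_min = 461/300 m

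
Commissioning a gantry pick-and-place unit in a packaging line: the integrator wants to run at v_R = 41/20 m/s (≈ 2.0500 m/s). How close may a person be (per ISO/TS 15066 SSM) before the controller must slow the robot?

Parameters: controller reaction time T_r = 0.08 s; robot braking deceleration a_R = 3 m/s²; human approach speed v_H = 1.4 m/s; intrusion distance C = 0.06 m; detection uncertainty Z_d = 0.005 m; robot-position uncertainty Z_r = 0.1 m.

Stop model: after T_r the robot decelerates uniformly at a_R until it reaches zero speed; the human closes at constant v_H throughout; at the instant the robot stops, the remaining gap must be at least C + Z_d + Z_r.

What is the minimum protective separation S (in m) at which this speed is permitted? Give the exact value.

S_min = 25177/12000 m = 2.0981 m

T_s = v_R/a_R = (41/20)/3 = 0.6833 s
robot covers v_R·T_r = 2.0500·0.0800 = 0.1640 m before braking
robot covers 2.0500·0.6833 − ½·3.0000·0.6833² = 0.7004 m while stopping
person approaches 1.4000·(0.0800+0.6833) = 1.0687 m
margins: 0.0600+0.0050+0.1000 = 0.1650 m
S_min ≈ 0.1640+0.7004+1.0687+0.1650  ⇒  S_min = 25177/12000 m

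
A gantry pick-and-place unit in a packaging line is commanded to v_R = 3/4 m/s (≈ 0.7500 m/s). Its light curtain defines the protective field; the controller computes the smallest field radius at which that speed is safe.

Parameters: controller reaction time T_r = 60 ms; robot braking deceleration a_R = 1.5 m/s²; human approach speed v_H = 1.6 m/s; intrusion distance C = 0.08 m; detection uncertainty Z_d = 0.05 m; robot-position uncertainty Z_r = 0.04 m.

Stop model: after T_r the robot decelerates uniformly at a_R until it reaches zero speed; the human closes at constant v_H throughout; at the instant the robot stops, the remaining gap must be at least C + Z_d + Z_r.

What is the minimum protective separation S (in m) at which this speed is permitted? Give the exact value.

S_min = 2597/2000 m = 1.2985 m

T_s = v_R/a_R = (3/4)/(3/2) = 0.5000 s
reaction-phase robot travel = 0.7500·0.0600 = 0.0450 m
braking distance = 0.7500²/(2·1.5000) = 0.1875 m
person approaches 1.6000·(0.0600+0.5000) = 0.8960 m
C+Z_d+Z_r = 0.0800+0.0500+0.0400 = 0.1700 m
S_min ≈ 0.0450+0.1875+0.8960+0.1700  ⇒  S_min = 2597/2000 m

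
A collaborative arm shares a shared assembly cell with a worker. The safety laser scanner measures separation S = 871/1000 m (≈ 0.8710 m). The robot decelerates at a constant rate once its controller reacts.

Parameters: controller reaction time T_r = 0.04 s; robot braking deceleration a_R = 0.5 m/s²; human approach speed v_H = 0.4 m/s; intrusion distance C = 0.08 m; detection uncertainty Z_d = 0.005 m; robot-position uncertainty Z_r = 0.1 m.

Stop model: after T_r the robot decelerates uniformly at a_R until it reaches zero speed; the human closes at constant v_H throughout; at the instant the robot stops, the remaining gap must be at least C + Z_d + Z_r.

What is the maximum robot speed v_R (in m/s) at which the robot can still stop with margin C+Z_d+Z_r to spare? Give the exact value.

collect terms ⇒ (1)·v_R² + (21/25)·v_R + (-67/100) = 0
  disc = (21/25)² − 4·(1)·(-67/100) = 2116/625 ; √disc = 46/25
  v_R = (−(21/25) + 46/25) / (2·(1)) = 1/2 m/s
check:
braking lasts T_s = (1/2)/(1/2) = 1.0000 s
robot covers v_R·T_r = 0.5000·0.0400 = 0.0200 m before braking
braking distance = 0.5000²/(2·0.5000) = 0.2500 m
human closes 0.4000·1.0400 = 0.4160 m
residual clearance needed = 0.0800+0.0050+0.1000 = 0.1850 m
sum ≈ 0.0200+0.2500+0.4160+0.1850 ≈ 0.8710 m = S ✓

v_R_max = 1/2 m/s = 0.5000 m/s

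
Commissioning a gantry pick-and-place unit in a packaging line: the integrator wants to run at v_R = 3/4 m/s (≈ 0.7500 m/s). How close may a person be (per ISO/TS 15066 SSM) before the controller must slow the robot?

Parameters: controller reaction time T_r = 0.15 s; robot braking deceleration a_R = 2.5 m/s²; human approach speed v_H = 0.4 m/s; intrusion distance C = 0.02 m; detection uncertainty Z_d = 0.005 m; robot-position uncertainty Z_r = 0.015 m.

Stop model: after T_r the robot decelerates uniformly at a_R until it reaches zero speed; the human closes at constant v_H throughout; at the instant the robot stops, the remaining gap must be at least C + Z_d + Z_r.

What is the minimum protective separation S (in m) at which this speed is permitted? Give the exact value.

braking lasts T_s = (3/4)/(5/2) = 0.3000 s
robot covers v_R·T_r = 0.7500·0.1500 = 0.1125 m before braking
robot covers 0.7500·0.3000 − ½·2.5000·0.3000² = 0.1125 m while stopping
person approaches 0.4000·(0.1500+0.3000) = 0.1800 m
residual clearance needed = 0.0200+0.0050+0.0150 = 0.0400 m
S_min ≈ 0.1125+0.1125+0.1800+0.0400  ⇒  S_min = 89/200 m

S_min = 89/200 m = 0.4450 m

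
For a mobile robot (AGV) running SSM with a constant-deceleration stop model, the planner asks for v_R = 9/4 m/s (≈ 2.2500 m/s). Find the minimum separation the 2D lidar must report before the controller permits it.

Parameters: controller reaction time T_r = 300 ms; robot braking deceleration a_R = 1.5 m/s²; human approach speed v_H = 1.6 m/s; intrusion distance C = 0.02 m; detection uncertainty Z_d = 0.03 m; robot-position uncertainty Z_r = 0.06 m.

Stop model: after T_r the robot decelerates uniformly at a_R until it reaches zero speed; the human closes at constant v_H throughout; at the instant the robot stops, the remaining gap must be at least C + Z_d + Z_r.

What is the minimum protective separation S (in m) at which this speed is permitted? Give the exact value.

S_min = 2141/400 m = 5.3525 m

braking lasts T_s = (9/4)/(3/2) = 1.5000 s
robot covers v_R·T_r = 2.2500·0.3000 = 0.6750 m before braking
braking distance = 2.2500²/(2·1.5000) = 1.6875 m
person approaches 1.6000·(0.3000+1.5000) = 2.8800 m
residual clearance needed = 0.0200+0.0300+0.0600 = 0.1100 m
S_min ≈ 0.6750+1.6875+2.8800+0.1100  ⇒  S_min = 2141/400 m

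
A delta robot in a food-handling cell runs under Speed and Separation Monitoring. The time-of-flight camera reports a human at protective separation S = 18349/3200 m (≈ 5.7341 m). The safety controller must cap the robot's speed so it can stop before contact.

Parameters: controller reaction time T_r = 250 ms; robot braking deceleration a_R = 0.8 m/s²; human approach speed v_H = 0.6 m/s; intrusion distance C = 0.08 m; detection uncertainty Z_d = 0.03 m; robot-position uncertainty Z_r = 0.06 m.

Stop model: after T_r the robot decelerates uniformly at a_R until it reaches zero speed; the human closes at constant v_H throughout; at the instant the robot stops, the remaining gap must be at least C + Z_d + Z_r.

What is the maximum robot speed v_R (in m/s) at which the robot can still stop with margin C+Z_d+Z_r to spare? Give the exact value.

at the boundary: (5/8)·v² + (1)·v + (-693/128) = 0
  disc = (1)² − 4·(5/8)·(-693/128) = 3721/256 ; √disc = 61/16
  v_R = (−(1) + 61/16) / (2·(5/8)) = 9/4 m/s
check:
stop time T_s = (9/4)/(4/5) = 2.8125 s
reaction-phase robot travel = 2.2500·0.2500 = 0.5625 m
robot under decel: 2.2500²/(2·0.8000) = 3.1641 m
person approaches 0.6000·(0.2500+2.8125) = 1.8375 m
C+Z_d+Z_r = 0.0800+0.0300+0.0600 = 0.1700 m
sum ≈ 0.5625+3.1641+1.8375+0.1700 ≈ 5.7341 m = S ✓

v_R_max = 9/4 m/s = 2.2500 m/s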